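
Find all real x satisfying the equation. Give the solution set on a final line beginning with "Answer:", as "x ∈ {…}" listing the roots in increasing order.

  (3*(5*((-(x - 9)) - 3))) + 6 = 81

Step 1. [(3*(5*((-(x - 9)) - 3))) + 6 = 81] 3 divides every term; factor it out. So factor: (5*((-(x - 9)) - 3)) + 2 = 27.
Step 2. [(5*((-(x - 9)) - 3)) + 2 = 27] subtract 2: x sits inside (… + 2) ⇒ sub: 5*((-(x - 9)) - 3) = 25.
Step 3. [5*((-(x - 9)) - 3) = 25] leading coefficient 5: divide by 5 ⇒ div: (-(x - 9)) - 3 = 5.
Step 4. [(-(x - 9)) - 3 = 5] add 3: x sits inside (… - 3) ⇒ sub: -(x - 9) = 8.
Step 5. [-(x - 9) = 8] leading − — multiply by −1. So neg: x - 9 = -8.
Step 6. [x - 9 = -8] the outer -9 inverts by adding 9. So sub: x = 1.

Answer: x ∈ {1}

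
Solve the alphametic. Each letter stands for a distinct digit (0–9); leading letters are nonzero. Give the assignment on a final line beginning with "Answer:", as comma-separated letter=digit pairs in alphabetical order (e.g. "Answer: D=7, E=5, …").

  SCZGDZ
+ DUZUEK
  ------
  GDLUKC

Step 1. [col 1: Z + K ≡ C (mod 10)] column 1 (Z + K ≡ C (mod 10), carry-in 0) doesn't pin C yet; pick C=0 and continue ⇒ C=0.
Step 2. [col 1: Z + K ≡ C (mod 10)] no forcing yet in column 1 (carry-in 0); K=4 is free and consistent — try it. So K=4.
Step 3. [col 1: Z + K ≡ C (mod 10)] from column 1 (K=4, C=0, carry-in 0, digits 0,4 already taken and all letters distinct): Z must equal 6 ⇒ Z=6.
Step 4. [col 2: D + E ≡ K (mod 10)] no forcing yet in column 2 (carry-in 1); D=8 is free and consistent — try it ⇒ D=8.
Step 5. [col 2: D + E ≡ K (mod 10)] column 2 reads D+E+carry(1)=K with D=8, K=4; with digits 0,4,6,8 already taken and all letters distinct, the only value for E is 5 ⇒ E=5.
Step 6. [col 3: G + U ≡ U (mod 10)] column 3 reads G+U+carry(1)=U with nothing yet; with digits 0,4,5,6,8 already taken and all letters distinct, the only value for G is 9. So G=9.
Step 7. [col 3: G + U ≡ U (mod 10)] no forcing yet in column 3 (carry-in 1); U=7 is free and consistent — try it. So U=7.
Step 8. [col 4: Z + Z ≡ L (mod 10)] column 4: given Z=6, carry-in 1, and digits 0,4,5,6,7,8,9 already taken and all letters distinct, Z+Z≡L (mod 10) forces L=3, so L=3.
Step 9. [col 6: S + D ≡ G (mod 10)] in column 6 we have S+D≡G with carry-in 0; given D=8, G=9 and digits 0,3,4,5,6,7,8,9 already taken and all letters distinct, that pins S to 1 ⇒ S=1.

Answer: C=0, D=8, E=5, G=9, K=4, L=3, S=1, U=7, Z=6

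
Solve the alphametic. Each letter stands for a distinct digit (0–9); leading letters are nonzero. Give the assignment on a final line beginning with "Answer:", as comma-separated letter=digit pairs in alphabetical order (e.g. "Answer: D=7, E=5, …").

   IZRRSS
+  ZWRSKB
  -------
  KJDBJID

Step 1. [col 1: S + B ≡ D (mod 10)] no forcing yet in column 1 (carry-in 0); D=5 is free and consistent — try it. So D=5.
Step 2. [col 1: S + B ≡ D (mod 10)] no forcing yet in column 1 (carry-in 0); B=9 is free and consistent — try it ⇒ B=9.
Step 3. [col 1: S + B ≡ D (mod 10)] column 1: given B=9, D=5, carry-in 0, and digits 5,9 already taken and all letters distinct, S+B≡D (mod 10) forces S=6, so S=6.
Step 4. [col 2: S + K ≡ I (mod 10)] no forcing yet in column 2 (carry-in 1); I=8 is free and consistent — try it. So I=8.
Step 5. [col 2: S + K ≡ I (mod 10)] from column 2 (S=6, I=8, carry-in 1, digits 5,6,8,9 already taken and all letters distinct): K must equal 1 ⇒ K=1.
Step 6. [col 3: R + S ≡ J (mod 10)] no forcing yet in column 3 (carry-in 0); R=4 is free and consistent — try it. So R=4.
Step 7. [col 3: R + S ≡ J (mod 10)] column 3 reads R+S+carry(0)=J with R=4, S=6; with digits 1,4,5,6,8,9 already taken and all letters distinct, the only value for J is 0 ⇒ J=0.
Step 8. [col 5: Z + W ≡ D (mod 10)] column 5 (Z + W ≡ D (mod 10), carry-in 0) doesn't pin W yet; pick W=3 and continue, so W=3.
Step 9. [col 5: Z + W ≡ D (mod 10)] in column 5 we have Z+W≡D with carry-in 0; given W=3, D=5 and digits 0,1,3,4,5,6,8,9 already taken and all letters distinct, that pins Z to 2. So Z=2.

Answer: B=9, D=5, I=8, J=0, K=1, R=4, S=6, W=3, Z=2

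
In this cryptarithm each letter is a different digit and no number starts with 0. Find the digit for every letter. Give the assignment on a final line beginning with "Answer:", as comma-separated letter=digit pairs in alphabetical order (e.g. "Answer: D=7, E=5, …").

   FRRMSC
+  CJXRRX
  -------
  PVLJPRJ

Step 1. [col 1: C + X ≡ J (mod 10)] no forcing yet in column 1 (carry-in 0); J=2 is free and consistent — try it ⇒ J=2.
Step 2. [col 1: C + X ≡ J (mod 10)] several values work for X in column 1 (C + X ≡ J (mod 10), carry-in 0); try X=4, so X=4.
Step 3. [col 1: C + X ≡ J (mod 10)] column 1 reads C+X+carry(0)=J with X=4, J=2; with digits 2,4 already taken and all letters distinct, the only value for C is 8 ⇒ C=8.
Step 4. [col 2: S + R ≡ R (mod 10)] column 2: given nothing yet, carry-in 1, and digits 2,4,8 already taken and all letters distinct, S+R≡R (mod 10) forces S=9, so S=9.
Step 5. [P] P is the leading digit of a 7-digit sum of two 6-digit numbers; the final carry is exactly 1 ⇒ P=1.
Step 6. [col 2: S + R ≡ R (mod 10)] no forcing yet in column 2 (carry-in 1); R=7 is free and consistent — try it, so R=7.
Step 7. [col 3: M + R ≡ P (mod 10)] from column 3 (R=7, P=1, carry-in 1, digits 1,2,4,7,8,9 already taken and all letters distinct): M must equal 3 ⇒ M=3.
Step 8. [col 5: R + J ≡ L (mod 10)] column 5 reads R+J+carry(1)=L with R=7, J=2; with digits 1,2,3,4,7,8,9 already taken and all letters distinct, the only value for L is 0 ⇒ L=0.
Step 9. [col 6: F + C ≡ V (mod 10)] column 6: given C=8, carry-in 1, and digits 0,1,2,3,4,7,8,9 already taken and all letters distinct, F+C≡V (mod 10) forces V=5 ⇒ V=5.
Step 10. [col 6: F + C ≡ V (mod 10)] column 6: given C=8, V=5, carry-in 1, and digits 0,1,2,3,4,5,7,8,9 already taken and all letters distinct, F+C≡V (mod 10) forces F=6 ⇒ F=6.

Answer: C=8, F=6, J=2, L=0, M=3, P=1, R=7, S=9, V=5, X=4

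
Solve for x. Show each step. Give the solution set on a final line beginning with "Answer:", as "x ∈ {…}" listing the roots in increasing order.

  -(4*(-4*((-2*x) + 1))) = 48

Step 1. [-(4*(-4*((-2*x) + 1))) = 48] LHS negated; negate both sides. So neg: 4*(-4*((-2*x) + 1)) = -48.
Step 2. [4*(-4*((-2*x) + 1)) = -48] 4·(inner) — divide through by 4, so div: -4*((-2*x) + 1) = -12.
Step 3. [-4*((-2*x) + 1) = -12] leading coefficient -4: divide by -4, so div: (-2*x) + 1 = 3.
Step 4. [(-2*x) + 1 = 3] subtract 1: x sits inside (… + 1) ⇒ sub: -2*x = 2.
Step 5. [-2*x = 2] -2·(inner) — divide through by -2, so div: x = -1.

Answer: x ∈ {-1}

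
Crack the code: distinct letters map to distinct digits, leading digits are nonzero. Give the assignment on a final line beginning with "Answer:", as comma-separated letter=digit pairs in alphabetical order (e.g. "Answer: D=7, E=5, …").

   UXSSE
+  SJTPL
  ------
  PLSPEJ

Step 1. [col 1: E + L ≡ J (mod 10)] E=7 is one option consistent with column 1 (E + L ≡ J (mod 10), carry-in 0) — take it ⇒ E=7.
Step 2. [P] P is the leading digit of a 6-digit sum of two 5-digit numbers; the final carry is exactly 1. So P=1.
Step 3. [col 1: E + L ≡ J (mod 10)] column 1 (E + L ≡ J (mod 10), carry-in 0) doesn't pin L yet; pick L=3 and continue, so L=3.
Step 4. [col 1: E + L ≡ J (mod 10)] in column 1 we have E+L≡J with carry-in 0; given E=7, L=3 and digits 1,3,7 already taken and all letters distinct, that pins J to 0, so J=0.
Step 5. [col 2: S + P ≡ E (mod 10)] column 2 reads S+P+carry(1)=E with P=1, E=7; with digits 0,1,3,7 already taken and all letters distinct, the only value for S is 5 ⇒ S=5.
Step 6. [col 3: S + T ≡ P (mod 10)] column 3: given S=5, P=1, carry-in 0, and digits 0,1,3,5,7 already taken and all letters distinct, S+T≡P (mod 10) forces T=6 ⇒ T=6.
Step 7. [col 4: X + J ≡ S (mod 10)] in column 4 we have X+J≡S with carry-in 1; given J=0, S=5 and digits 0,1,3,5,6,7 already taken and all letters distinct, that pins X to 4, so X=4.
Step 8. [col 5: U + S ≡ L (mod 10)] column 5: given S=5, L=3, carry-in 0, and digits 0,1,3,4,5,6,7 already taken and all letters distinct, U+S≡L (mod 10) forces U=8. So U=8.

Answer: E=7, J=0, L=3, P=1, S=5, T=6, U=8, X=4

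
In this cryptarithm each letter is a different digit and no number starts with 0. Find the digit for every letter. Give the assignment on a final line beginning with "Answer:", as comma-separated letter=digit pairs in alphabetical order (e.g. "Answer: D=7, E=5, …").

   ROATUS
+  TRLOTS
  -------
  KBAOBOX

Step 1. [K] adding two 6-digit numbers gives at most 6+1 digits, and here it does — K is that final carry and must be 1. So K=1.
Step 2. [col 1: S + S ≡ X (mod 10)] X=8 is one option consistent with column 1 (S + S ≡ X (mod 10), carry-in 0) — take it. So X=8.
Step 3. [col 1: S + S ≡ X (mod 10)] S=9 is one option consistent with column 1 (S + S ≡ X (mod 10), carry-in 0) — take it, so S=9.
Step 4. [col 2: U + T ≡ O (mod 10)] T=7 is one option consistent with column 2 (U + T ≡ O (mod 10), carry-in 1) — take it ⇒ T=7.
Step 5. [col 2: U + T ≡ O (mod 10)] U=4 is one option consistent with column 2 (U + T ≡ O (mod 10), carry-in 1) — take it, so U=4.
Step 6. [col 2: U + T ≡ O (mod 10)] in column 2 we have U+T≡O with carry-in 1; given U=4, T=7 and digits 1,4,7,8,9 already taken and all letters distinct, that pins O to 2, so O=2.
Step 7. [col 3: T + O ≡ B (mod 10)] column 3: given T=7, O=2, carry-in 1, and digits 1,2,4,7,8,9 already taken and all letters distinct, T+O≡B (mod 10) forces B=0. So B=0.
Step 8. [col 4: A + L ≡ O (mod 10)] A=6 is one option consistent with column 4 (A + L ≡ O (mod 10), carry-in 1) — take it. So A=6.
Step 9. [col 4: A + L ≡ O (mod 10)] from column 4 (A=6, O=2, carry-in 1, digits 0,1,2,4,6,7,8,9 already taken and all letters distinct): L must equal 5, so L=5.
Step 10. [col 5: O + R ≡ A (mod 10)] from column 5 (O=2, A=6, carry-in 1, digits 0,1,2,4,5,6,7,8,9 already taken and all letters distinct): R must equal 3. So R=3.

Answer: A=6, B=0, K=1, L=5, O=2, R=3, S=9, T=7, U=4, X=8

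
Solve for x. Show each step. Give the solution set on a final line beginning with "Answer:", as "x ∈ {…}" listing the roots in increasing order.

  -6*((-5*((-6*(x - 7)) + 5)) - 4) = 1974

Step 1. [-6*((-5*((-6*(x - 7)) + 5)) - 4) = 1974] divide by the outer -6 ⇒ div: (-5*((-6*(x - 7)) + 5)) - 4 = -329.
Step 2. [(-5*((-6*(x - 7)) + 5)) - 4 = -329] the outer -4 inverts by adding 4. So sub: -5*((-6*(x - 7)) + 5) = -325.
Step 3. [-5*((-6*(x - 7)) + 5) = -325] leading coefficient -5: divide by -5. So div: (-6*(x - 7)) + 5 = 65.
Step 4. [(-6*(x - 7)) + 5 = 65] subtract 5: x sits inside (… + 5). So sub: -6*(x - 7) = 60.
Step 5. [-6*(x - 7) = 60] divide by the outer -6 ⇒ div: x - 7 = -10.
Step 6. [x - 7 = -10] peel the -7: add 7 from each side ⇒ sub: x = -3.

Answer: x ∈ {-3}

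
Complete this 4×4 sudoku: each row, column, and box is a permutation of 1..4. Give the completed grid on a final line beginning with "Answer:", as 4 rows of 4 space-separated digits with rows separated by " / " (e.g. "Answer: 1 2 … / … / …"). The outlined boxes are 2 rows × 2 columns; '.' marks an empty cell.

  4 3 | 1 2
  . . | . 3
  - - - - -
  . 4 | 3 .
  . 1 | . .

Step 1. [r3c1∈{2}] only 2 remains possible at r3c1, so r3c1=2.
Step 2. [r2c3∈{4}] nothing but 4 survives at r2c3. So r2c3=4.
Step 3. [r2c1∈{1}] only 1 remains possible at r2c1. So r2c1=1.
Step 4. [r4c3∈{2}] r4c3 has the single candidate 2. So r4c3=2.
Step 5. [r4c1∈{3}] only 3 remains possible at r4c1. So r4c1=3.
Step 6. [r2c2∈{2}] r2c2 has the single candidate 2. So r2c2=2.
Step 7. [r3c4∈{1}] only 1 remains possible at r3c4. So r3c4=1.
Step 8. [r4c4∈{4}] r4c4 is down to just 4, so r4c4=4.

Answer: 4 3 1 2 / 1 2 4 3 / 2 4 3 1 / 3 1 2 4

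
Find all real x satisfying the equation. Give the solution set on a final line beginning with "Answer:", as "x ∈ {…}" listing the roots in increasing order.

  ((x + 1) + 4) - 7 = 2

Step 1. [((x + 1) + 4) - 7 = 2] add 7: x sits inside (… - 7) ⇒ sub: (x + 1) + 4 = 9.
Step 2. [(x + 1) + 4 = 9] the outer +4 inverts by subtracting 4. So sub: x + 1 = 5.
Step 3. [x + 1 = 5] +1 is outermost — subtract 1 both sides, so sub: x = 4.

Answer: x ∈ {4}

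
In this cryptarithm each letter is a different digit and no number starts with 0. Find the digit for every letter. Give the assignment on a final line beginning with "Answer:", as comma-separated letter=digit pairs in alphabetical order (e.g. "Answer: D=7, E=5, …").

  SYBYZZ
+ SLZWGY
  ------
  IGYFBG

Step 1. [col 1: Z + Y ≡ G (mod 10)] G=0 is one option consistent with column 1 (Z + Y ≡ G (mod 10), carry-in 0) — take it. So G=0.
Step 2. [col 1: Z + Y ≡ G (mod 10)] column 1 (Z + Y ≡ G (mod 10), carry-in 0) doesn't pin Y yet; pick Y=4 and continue ⇒ Y=4.
Step 3. [col 1: Z + Y ≡ G (mod 10)] column 1 reads Z+Y+carry(0)=G with Y=4, G=0; with digits 0,4 already taken and all letters distinct, the only value for Z is 6 ⇒ Z=6.
Step 4. [col 2: Z + G ≡ B (mod 10)] in column 2 we have Z+G≡B with carry-in 1; given Z=6, G=0 and digits 0,4,6 already taken and all letters distinct, that pins B to 7, so B=7.
Step 5. [col 3: Y + W ≡ F (mod 10)] column 3 (Y + W ≡ F (mod 10), carry-in 0) doesn't pin F yet; pick F=2 and continue ⇒ F=2.
Step 6. [col 3: Y + W ≡ F (mod 10)] column 3 reads Y+W+carry(0)=F with Y=4, F=2; with digits 0,2,4,6,7 already taken and all letters distinct, the only value for W is 8, so W=8.
Step 7. [col 5: Y + L ≡ G (mod 10)] column 5: given Y=4, G=0, carry-in 1, and digits 0,2,4,6,7,8 already taken and all letters distinct, Y+L≡G (mod 10) forces L=5. So L=5.
Step 8. [col 6: S + S ≡ I (mod 10)] column 6: given nothing yet, carry-in 1, and digits 0,2,4,5,6,7,8 already taken and all letters distinct, S+S≡I (mod 10) forces I=3, so I=3.
Step 9. [col 6: S + S ≡ I (mod 10)] from column 6 (I=3, carry-in 1, digits 0,2,3,4,5,6,7,8 already taken and all letters distinct): S must equal 1, so S=1.

Answer: B=7, F=2, G=0, I=3, L=5, S=1, W=8, Y=4, Z=6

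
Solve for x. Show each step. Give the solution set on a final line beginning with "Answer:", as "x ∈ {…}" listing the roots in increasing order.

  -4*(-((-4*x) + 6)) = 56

Step 1. [-4*(-((-4*x) + 6)) = 56] leading coefficient -4: divide by -4 ⇒ div: -((-4*x) + 6) = -14.
Step 2. [-((-4*x) + 6) = -14] flip signs both sides, so neg: (-4*x) + 6 = 14.
Step 3. [(-4*x) + 6 = 14] 6 comes off first (subtract 6). So sub: -4*x = 8.
Step 4. [-4*x = 8] -4 out front; divide by -4, so div: x = -2.

Answer: x ∈ {-2}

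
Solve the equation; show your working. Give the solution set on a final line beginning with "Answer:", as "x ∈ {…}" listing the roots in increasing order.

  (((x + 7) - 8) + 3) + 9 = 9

Step 1. [(((x + 7) - 8) + 3) + 9 = 9] subtract 9: x sits inside (… + 9), so sub: ((x + 7) - 8) + 3 = 0.
Step 2. [((x + 7) - 8) + 3 = 0] subtract 3: x sits inside (… + 3). So sub: (x + 7) - 8 = -3.
Step 3. [(x + 7) - 8 = -3] -8 is outermost — add 8 both sides, so sub: x + 7 = 5.
Step 4. [x + 7 = 5] peel the +7: subtract 7 from each side ⇒ sub: x = -2.

Answer: x ∈ {-2}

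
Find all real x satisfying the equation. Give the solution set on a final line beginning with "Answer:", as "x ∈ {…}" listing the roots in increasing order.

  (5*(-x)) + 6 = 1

Step 1. [(5*(-x)) + 6 = 1] +6 is outermost — subtract 6 both sides, so sub: 5*(-x) = -5.
Step 2. [5*(-x) = -5] LHS = 5·(…); ÷5 both sides. So div: -x = -1.
Step 3. [-x = -1] flip signs both sides. So neg: x = 1.

Answer: x ∈ {1}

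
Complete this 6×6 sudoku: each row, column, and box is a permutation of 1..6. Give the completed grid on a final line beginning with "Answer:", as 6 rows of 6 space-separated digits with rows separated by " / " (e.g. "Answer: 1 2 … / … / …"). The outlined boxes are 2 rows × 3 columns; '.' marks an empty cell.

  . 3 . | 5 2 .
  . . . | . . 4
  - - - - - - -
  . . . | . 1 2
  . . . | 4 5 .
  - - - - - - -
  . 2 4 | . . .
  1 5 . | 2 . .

Step 1. [r5c6∈{1,3,5,6}] in row 5, 5 fits only at r5c6. So r5c6=5.
Step 2. [r5c4∈{1,3,6}] across row 5, 1 lands solely at r5c4 ⇒ r5c4=1.
Step 3. [r1c6∈{1,6}] 1 has one home in col 6: r1c6 ⇒ r1c6=1.
Step 4. [r1c3∈{6}] only 6 remains possible at r1c3, so r1c3=6.
Step 5. [r6c3∈{3}] r6c3 is down to just 3. So r6c3=3.
Step 6. [r5c1∈{6}] r5c1 has the single candidate 6 ⇒ r5c1=6.
Step 7. [r4c6∈{3,6}] across col 6, 3 lands solely at r4c6 ⇒ r4c6=3.
Step 8. [r3c2∈{4,6}] across col 2, 4 lands solely at r3c2. So r3c2=4.
Step 9. [r2c2∈{1}] r2c2 has the single candidate 1, so r2c2=1.
Step 10. [r2c4∈{3,6}] in col 4, 3 fits only at r2c4. So r2c4=3.
Step 11. [r4c1∈{2}] r4c1's peers cover all but 2, so r4c1=2.
Step 12. [r2c1∈{5}] r2c1's peers cover all but 5 ⇒ r2c1=5.
Step 13. [r6c5∈{4,6}] in row 6, 4 fits only at r6c5 ⇒ r6c5=4.
Step 14. [r4c2∈{6}] only 6 remains possible at r4c2. So r4c2=6.
Step 15. [r1c1∈{4}] nothing but 4 survives at r1c1. So r1c1=4.
Step 16. [r2c5∈{6}] only 6 remains possible at r2c5. So r2c5=6.
Step 17. [r6c6∈{6}] r6c6 is down to just 6, so r6c6=6.
Step 18. [r5c5∈{3}] only 3 remains possible at r5c5 ⇒ r5c5=3.
Step 19. [r3c3∈{5}] only 5 remains possible at r3c3 ⇒ r3c3=5.
Step 20. [r3c4∈{6}] r3c4 is down to just 6 ⇒ r3c4=6.
Step 21. [r2c3∈{2}] nothing but 2 survives at r2c3. So r2c3=2.
Step 22. [r4c3∈{1}] nothing but 1 survives at r4c3. So r4c3=1.
Step 23. [r3c1∈{3}] r3c1 has the single candidate 3 ⇒ r3c1=3.

Answer: 4 3 6 5 2 1 / 5 1 2 3 6 4 / 3 4 5 6 1 2 / 2 6 1 4 5 3 / 6 2 4 1 3 5 / 1 5 3 2 4 6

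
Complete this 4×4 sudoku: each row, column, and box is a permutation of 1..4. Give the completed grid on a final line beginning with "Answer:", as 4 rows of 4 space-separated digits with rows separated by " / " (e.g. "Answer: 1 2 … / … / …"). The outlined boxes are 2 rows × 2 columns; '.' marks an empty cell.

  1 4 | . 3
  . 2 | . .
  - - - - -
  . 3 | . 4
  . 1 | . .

Step 1. [r4c4∈{2}] r4c4 has the single candidate 2. So r4c4=2.
Step 2. [r2c4∈{1}] r2c4's peers cover all but 1 ⇒ r2c4=1.
Step 3. [r4c1∈{4}] r4c1's peers cover all but 4. So r4c1=4.
Step 4. [r4c3∈{3}] r4c3 has the single candidate 3. So r4c3=3.
Step 5. [r2c3∈{4}] r2c3's peers cover all but 4, so r2c3=4.
Step 6. [r2c1∈{3}] r2c1 is down to just 3. So r2c1=3.
Step 7. [r3c1∈{2}] r3c1's peers cover all but 2, so r3c1=2.
Step 8. [r1c3∈{2}] r1c3's peers cover all but 2 ⇒ r1c3=2.
Step 9. [r3c3∈{1}] nothing but 1 survives at r3c3, so r3c3=1.

Answer: 1 4 2 3 / 3 2 4 1 / 2 3 1 4 / 4 1 3 2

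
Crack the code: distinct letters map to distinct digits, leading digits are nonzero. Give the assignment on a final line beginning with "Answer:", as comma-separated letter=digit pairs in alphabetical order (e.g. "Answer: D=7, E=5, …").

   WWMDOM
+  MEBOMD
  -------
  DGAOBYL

Step 1. [col 1: M + D ≡ L (mod 10)] no forcing yet in column 1 (carry-in 0); D=1 is free and consistent — try it. So D=1.
Step 2. [col 1: M + D ≡ L (mod 10)] column 1 (M + D ≡ L (mod 10), carry-in 0) doesn't pin M yet; pick M=8 and continue ⇒ M=8.
Step 3. [col 1: M + D ≡ L (mod 10)] column 1: given M=8, D=1, carry-in 0, and digits 1,8 already taken and all letters distinct, M+D≡L (mod 10) forces L=9 ⇒ L=9.
Step 4. [col 2: O + M ≡ Y (mod 10)] column 2 (O + M ≡ Y (mod 10), carry-in 0) doesn't pin Y yet; pick Y=0 and continue. So Y=0.
Step 5. [col 2: O + M ≡ Y (mod 10)] column 2: given M=8, Y=0, carry-in 0, and digits 0,1,8,9 already taken and all letters distinct, O+M≡Y (mod 10) forces O=2, so O=2.
Step 6. [col 3: D + O ≡ B (mod 10)] column 3 reads D+O+carry(1)=B with D=1, O=2; with digits 0,1,2,8,9 already taken and all letters distinct, the only value for B is 4, so B=4.
Step 7. [col 5: W + E ≡ A (mod 10)] column 5 reads W+E+carry(1)=A with nothing yet; with digits 0,1,2,4,8,9 already taken and all letters distinct, the only value for A is 3 ⇒ A=3.
Step 8. [col 5: W + E ≡ A (mod 10)] column 5 (W + E ≡ A (mod 10), carry-in 1) doesn't pin W yet; pick W=7 and continue. So W=7.
Step 9. [col 5: W + E ≡ A (mod 10)] column 5 reads W+E+carry(1)=A with W=7, A=3; with digits 0,1,2,3,4,7,8,9 already taken and all letters distinct, the only value for E is 5. So E=5.
Step 10. [col 6: W + M ≡ G (mod 10)] column 6: given W=7, M=8, carry-in 1, and digits 0,1,2,3,4,5,7,8,9 already taken and all letters distinct, W+M≡G (mod 10) forces G=6 ⇒ G=6.

Answer: A=3, B=4, D=1, E=5, G=6, L=9, M=8, O=2, W=7, Y=0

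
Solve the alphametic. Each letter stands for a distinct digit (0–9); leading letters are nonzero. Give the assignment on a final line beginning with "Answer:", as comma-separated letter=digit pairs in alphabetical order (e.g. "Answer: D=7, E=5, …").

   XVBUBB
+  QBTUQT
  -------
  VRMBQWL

Step 1. [V] V is the leading digit of a 7-digit sum of two 6-digit numbers; the final carry is exactly 1. So V=1.
Step 2. [col 1: B + T ≡ L (mod 10)] B=3 is one option consistent with column 1 (B + T ≡ L (mod 10), carry-in 0) — take it. So B=3.
Step 3. [col 1: B + T ≡ L (mod 10)] several values work for T in column 1 (B + T ≡ L (mod 10), carry-in 0); try T=9, so T=9.
Step 4. [col 1: B + T ≡ L (mod 10)] in column 1 we have B+T≡L with carry-in 0; given B=3, T=9 and digits 1,3,9 already taken and all letters distinct, that pins L to 2, so L=2.
Step 5. [col 2: B + Q ≡ W (mod 10)] several values work for Q in column 2 (B + Q ≡ W (mod 10), carry-in 1); try Q=4. So Q=4.
Step 6. [col 2: B + Q ≡ W (mod 10)] from column 2 (B=3, Q=4, carry-in 1, digits 1,2,3,4,9 already taken and all letters distinct): W must equal 8, so W=8.
Step 7. [col 3: U + U ≡ Q (mod 10)] column 3 reads U+U+carry(0)=Q with Q=4; with digits 1,2,3,4,8,9 already taken and all letters distinct, the only value for U is 7. So U=7.
Step 8. [col 5: V + B ≡ M (mod 10)] column 5: given V=1, B=3, carry-in 1, and digits 1,2,3,4,7,8,9 already taken and all letters distinct, V+B≡M (mod 10) forces M=5, so M=5.
Step 9. [col 6: X + Q ≡ R (mod 10)] in column 6 we have X+Q≡R with carry-in 0; given Q=4 and digits 1,2,3,4,5,7,8,9 already taken and all letters distinct, that pins R to 0. So R=0.
Step 10. [col 6: X + Q ≡ R (mod 10)] column 6: given Q=4, R=0, carry-in 0, and digits 0,1,2,3,4,5,7,8,9 already taken and all letters distinct, X+Q≡R (mod 10) forces X=6, so X=6.

Answer: B=3, L=2, M=5, Q=4, R=0, T=9, U=7, V=1, W=8, X=6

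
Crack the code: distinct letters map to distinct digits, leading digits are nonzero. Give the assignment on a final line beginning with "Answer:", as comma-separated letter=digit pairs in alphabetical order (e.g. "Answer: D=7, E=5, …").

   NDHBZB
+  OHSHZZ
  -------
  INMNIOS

Step 1. [col 1: B + Z ≡ S (mod 10)] column 1 (B + Z ≡ S (mod 10), carry-in 0) doesn't pin S yet; pick S=2 and continue. So S=2.
Step 2. [I] adding two 6-digit numbers gives at most 6+1 digits, and here it does — I is that final carry and must be 1. So I=1.
Step 3. [col 1: B + Z ≡ S (mod 10)] column 1 (B + Z ≡ S (mod 10), carry-in 0) doesn't pin Z yet; pick Z=4 and continue. So Z=4.
Step 4. [col 1: B + Z ≡ S (mod 10)] in column 1 we have B+Z≡S with carry-in 0; given Z=4, S=2 and digits 1,2,4 already taken and all letters distinct, that pins B to 8, so B=8.
Step 5. [col 2: Z + Z ≡ O (mod 10)] column 2: given Z=4, carry-in 1, and digits 1,2,4,8 already taken and all letters distinct, Z+Z≡O (mod 10) forces O=9, so O=9.
Step 6. [col 3: B + H ≡ I (mod 10)] in column 3 we have B+H≡I with carry-in 0; given B=8, I=1 and digits 1,2,4,8,9 already taken and all letters distinct, that pins H to 3 ⇒ H=3.
Step 7. [col 4: H + S ≡ N (mod 10)] column 4: given H=3, S=2, carry-in 1, and digits 1,2,3,4,8,9 already taken and all letters distinct, H+S≡N (mod 10) forces N=6. So N=6.
Step 8. [col 5: D + H ≡ M (mod 10)] column 5: given H=3, carry-in 0, and digits 1,2,3,4,6,8,9 already taken and all letters distinct, D+H≡M (mod 10) forces M=0. So M=0.
Step 9. [col 5: D + H ≡ M (mod 10)] in column 5 we have D+H≡M with carry-in 0; given H=3, M=0 and digits 0,1,2,3,4,6,8,9 already taken and all letters distinct, that pins D to 7 ⇒ D=7.

Answer: B=8, D=7, H=3, I=1, M=0, N=6, O=9, S=2, Z=4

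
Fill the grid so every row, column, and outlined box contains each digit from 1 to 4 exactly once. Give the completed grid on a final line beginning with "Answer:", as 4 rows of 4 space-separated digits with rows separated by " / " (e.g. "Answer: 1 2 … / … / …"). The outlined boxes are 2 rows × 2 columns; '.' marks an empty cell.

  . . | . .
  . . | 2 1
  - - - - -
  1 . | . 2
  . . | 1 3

Step 1. [r1c3∈{3,4}] in col 3, 3 fits only at r1c3, so r1c3=3.
Step 2. [r3c2∈{3,4}] r3c2 is the only open cell in row 3 admitting 3, so r3c2=3.
Step 3. [r2c2∈{4}] r2c2's peers cover all but 4, so r2c2=4.
Step 4. [r1c1∈{2}] r1c1 is down to just 2. So r1c1=2.
Step 5. [r1c4∈{4}] r1c4 is down to just 4 ⇒ r1c4=4.
Step 6. [r2c1∈{3}] r2c1's peers cover all but 3 ⇒ r2c1=3.
Step 7. [r4c2∈{2}] r4c2 has the single candidate 2. So r4c2=2.
Step 8. [r1c2∈{1}] r1c2 has the single candidate 1, so r1c2=1.
Step 9. [r3c3∈{4}] only 4 remains possible at r3c3 ⇒ r3c3=4.
Step 10. [r4c1∈{4}] r4c1 has the single candidate 4. So r4c1=4.

Answer: 2 1 3 4 / 3 4 2 1 / 1 3 4 2 / 4 2 1 3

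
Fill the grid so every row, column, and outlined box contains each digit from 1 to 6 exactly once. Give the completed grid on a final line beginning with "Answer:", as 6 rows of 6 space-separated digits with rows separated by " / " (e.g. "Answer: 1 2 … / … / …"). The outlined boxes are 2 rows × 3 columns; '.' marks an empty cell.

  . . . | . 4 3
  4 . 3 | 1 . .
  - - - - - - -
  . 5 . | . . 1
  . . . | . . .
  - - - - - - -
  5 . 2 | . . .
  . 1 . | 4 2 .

Step 1. [r6c3∈{6}] nothing but 6 survives at r6c3. So r6c3=6.
Step 2. [r4c6∈{2,4,5,6}] 4 has one home in col 6: r4c6, so r4c6=4.
Step 3. [r2c6∈{2,5,6}] in col 6, 2 fits only at r2c6, so r2c6=2.
Step 4. [r2c2∈{6}] r2c2's peers cover all but 6. So r2c2=6.
Step 5. [r1c4∈{5,6}] r1c4 is the only open cell in row 1 admitting 6, so r1c4=6.
Step 6. [r5c4∈{3}] nothing but 3 survives at r5c4, so r5c4=3.
Step 7. [r4c2∈{2,3}] 3 has one home in col 2: r4c2, so r4c2=3.
Step 8. [r4c4∈{2,5}] across col 4, 5 lands solely at r4c4, so r4c4=5.
Step 9. [r4c1∈{1,2,6}] in row 4, 2 fits only at r4c1, so r4c1=2.
Step 10. [r4c5∈{6}] nothing but 6 survives at r4c5. So r4c5=6.
Step 11. [r1c3∈{1,5}] 5 has one home in row 1: r1c3 ⇒ r1c3=5.
Step 12. [r3c3∈{4}] r3c3 is down to just 4, so r3c3=4.
Step 13. [r1c2∈{2}] r1c2 has the single candidate 2, so r1c2=2.
Step 14. [r3c5∈{3}] r3c5 has the single candidate 3 ⇒ r3c5=3.
Step 15. [r6c6∈{5}] r6c6 has the single candidate 5 ⇒ r6c6=5.
Step 16. [r6c1∈{3}] only 3 remains possible at r6c1 ⇒ r6c1=3.
Step 17. [r5c5∈{1}] r5c5 is down to just 1 ⇒ r5c5=1.
Step 18. [r2c5∈{5}] r2c5 has the single candidate 5, so r2c5=5.
Step 19. [r5c6∈{6}] r5c6 has the single candidate 6 ⇒ r5c6=6.
Step 20. [r3c4∈{2}] r3c4 has the single candidate 2 ⇒ r3c4=2.
Step 21. [r1c1∈{1}] only 1 remains possible at r1c1 ⇒ r1c1=1.
Step 22. [r4c3∈{1}] r4c3 is down to just 1. So r4c3=1.
Step 23. [r3c1∈{6}] only 6 remains possible at r3c1, so r3c1=6.
Step 24. [r5c2∈{4}] r5c2's peers cover all but 4, so r5c2=4.

Answer: 1 2 5 6 4 3 / 4 6 3 1 5 2 / 6 5 4 2 3 1 / 2 3 1 5 6 4 / 5 4 2 3 1 6 / 3 1 6 4 2 5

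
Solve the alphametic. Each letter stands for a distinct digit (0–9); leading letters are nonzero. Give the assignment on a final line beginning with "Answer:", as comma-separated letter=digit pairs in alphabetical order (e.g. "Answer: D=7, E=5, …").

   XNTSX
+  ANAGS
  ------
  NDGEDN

Step 1. [col 1: X + S ≡ N (mod 10)] N=1 is one option consistent with column 1 (X + S ≡ N (mod 10), carry-in 0) — take it. So N=1.
Step 2. [col 1: X + S ≡ N (mod 10)] several values work for X in column 1 (X + S ≡ N (mod 10), carry-in 0); try X=9. So X=9.
Step 3. [col 1: X + S ≡ N (mod 10)] from column 1 (X=9, N=1, carry-in 0, digits 1,9 already taken and all letters distinct): S must equal 2 ⇒ S=2.
Step 4. [col 2: S + G ≡ D (mod 10)] D=6 is one option consistent with column 2 (S + G ≡ D (mod 10), carry-in 1) — take it ⇒ D=6.
Step 5. [col 2: S + G ≡ D (mod 10)] column 2: given S=2, D=6, carry-in 1, and digits 1,2,6,9 already taken and all letters distinct, S+G≡D (mod 10) forces G=3. So G=3.
Step 6. [col 3: T + A ≡ E (mod 10)] column 3: given nothing yet, carry-in 0, and digits 1,2,3,6,9 already taken and all letters distinct, T+A≡E (mod 10) forces E=5 ⇒ E=5.
Step 7. [col 3: T + A ≡ E (mod 10)] several values work for T in column 3 (T + A ≡ E (mod 10), carry-in 0); try T=8, so T=8.
Step 8. [col 3: T + A ≡ E (mod 10)] in column 3 we have T+A≡E with carry-in 0; given T=8, E=5 and digits 1,2,3,5,6,8,9 already taken and all letters distinct, that pins A to 7 ⇒ A=7.

Answer: A=7, D=6, E=5, G=3, N=1, S=2, T=8, X=9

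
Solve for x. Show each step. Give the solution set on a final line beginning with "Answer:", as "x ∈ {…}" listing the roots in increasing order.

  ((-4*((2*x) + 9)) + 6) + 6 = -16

Step 1. [((-4*((2*x) + 9)) + 6) + 6 = -16] subtract 6: x sits inside (… + 6), so sub: (-4*((2*x) + 9)) + 6 = -22.
Step 2. [(-4*((2*x) + 9)) + 6 = -22] the outer +6 inverts by subtracting 6, so sub: -4*((2*x) + 9) = -28.
Step 3. [-4*((2*x) + 9) = -28] LHS = -4·(…); ÷-4 both sides ⇒ div: (2*x) + 9 = 7.
Step 4. [(2*x) + 9 = 7] 9 comes off first (subtract 9), so sub: 2*x = -2.
Step 5. [2*x = -2] LHS = 2·(…); ÷2 both sides ⇒ div: x = -1.

Answer: x ∈ {-1}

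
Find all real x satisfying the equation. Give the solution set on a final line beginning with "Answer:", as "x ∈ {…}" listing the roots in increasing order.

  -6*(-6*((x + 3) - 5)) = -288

Step 1. [-6*(-6*((x + 3) - 5)) = -288] divide by the outer -6. So div: -6*((x + 3) - 5) = 48.
Step 2. [-6*((x + 3) - 5) = 48] -6·(inner) — divide through by -6. So div: (x + 3) - 5 = -8.
Step 3. [(x + 3) - 5 = -8] 5 comes off first (add 5), so sub: x + 3 = -3.
Step 4. [x + 3 = -3] +3 is outermost — subtract 3 both sides. So sub: x = -6.

Answer: x ∈ {-6}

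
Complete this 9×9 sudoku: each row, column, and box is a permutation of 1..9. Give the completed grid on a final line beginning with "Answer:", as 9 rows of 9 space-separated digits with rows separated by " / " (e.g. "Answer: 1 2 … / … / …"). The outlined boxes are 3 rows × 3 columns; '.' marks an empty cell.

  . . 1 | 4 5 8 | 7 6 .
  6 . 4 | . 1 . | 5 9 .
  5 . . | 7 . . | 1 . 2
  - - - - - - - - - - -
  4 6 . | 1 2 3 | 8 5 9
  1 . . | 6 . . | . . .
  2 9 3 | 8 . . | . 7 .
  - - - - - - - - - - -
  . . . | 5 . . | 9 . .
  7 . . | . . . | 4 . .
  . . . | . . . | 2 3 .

Step 1. [r9c4∈{9}] r9c4 has the single candidate 9, so r9c4=9.
Step 2. [r9c1∈{8}] r9c1's peers cover all but 8 ⇒ r9c1=8.
Step 3. [r6c5∈{4}] only 4 remains possible at r6c5 ⇒ r6c5=4.
Step 4. [r2c6∈{2}] r2c6 is down to just 2 ⇒ r2c6=2.
Step 5. [r1c9∈{3}] r1c9's peers cover all but 3. So r1c9=3.
Step 6. [r6c9∈{1,6}] r6c9 is the only open cell in row 6 admitting 1, so r6c9=1.
Step 7. [r2c9∈{8}] r2c9 has the single candidate 8. So r2c9=8.
Step 8. [r8c3∈{2,5,6,9}] r8c3 is the only open cell in row 8 admitting 9 ⇒ r8c3=9.
Step 9. [r2c4∈{3}] r2c4 has the single candidate 3, so r2c4=3.
Step 10. [r3c2∈{3,8}] across row 3, 3 lands solely at r3c2 ⇒ r3c2=3.
Step 11. [r8c5∈{3,6,8}] row 8 places 3 nowhere but r8c5 ⇒ r8c5=3.
Step 12. [r5c2∈{5,7,8}] 8 has one home in col 2: r5c2. So r5c2=8.
Step 13. [r5c3∈{5,7}] in box 4, 5 fits only at r5c3 ⇒ r5c3=5.
Step 14. [r9c3∈{6}] r9c3 is down to just 6. So r9c3=6.
Step 15. [r9c5∈{7}] nothing but 7 survives at r9c5 ⇒ r9c5=7.
Step 16. [r8c8∈{1,8}] r8c8 is the only open cell in row 8 admitting 8. So r8c8=8.
Step 17. [r5c5∈{9}] nothing but 9 survives at r5c5 ⇒ r5c5=9.
Step 18. [r7c8∈{1}] nothing but 1 survives at r7c8 ⇒ r7c8=1.
Step 19. [r3c5∈{6}] r3c5 is down to just 6, so r3c5=6.
Step 20. [r1c2∈{2}] r1c2 has the single candidate 2 ⇒ r1c2=2.
Step 21. [r7c2∈{4}] nothing but 4 survives at r7c2 ⇒ r7c2=4.
Step 22. [r9c9∈{5}] r9c9 has the single candidate 5, so r9c9=5.
Step 23. [r7c6∈{6}] only 6 remains possible at r7c6, so r7c6=6.
Step 24. [r8c6∈{1}] nothing but 1 survives at r8c6, so r8c6=1.
Step 25. [r5c8∈{2,4}] in row 5, 2 fits only at r5c8, so r5c8=2.
Step 26. [r8c9∈{6}] only 6 remains possible at r8c9 ⇒ r8c9=6.
Step 27. [r3c3∈{8}] r3c3 is down to just 8 ⇒ r3c3=8.
Step 28. [r6c7∈{6}] nothing but 6 survives at r6c7 ⇒ r6c7=6.
Step 29. [r2c2∈{7}] nothing but 7 survives at r2c2 ⇒ r2c2=7.
Step 30. [r9c2∈{1}] r9c2's peers cover all but 1 ⇒ r9c2=1.
Step 31. [r3c8∈{4}] only 4 remains possible at r3c8 ⇒ r3c8=4.
Step 32. [r6c6∈{5}] r6c6 has the single candidate 5, so r6c6=5.
Step 33. [r8c2∈{5}] nothing but 5 survives at r8c2, so r8c2=5.
Step 34. [r4c3∈{7}] r4c3 is down to just 7. So r4c3=7.
Step 35. [r3c6∈{9}] r3c6 is down to just 9. So r3c6=9.
Step 36. [r7c5∈{8}] nothing but 8 survives at r7c5 ⇒ r7c5=8.
Step 37. [r1c1∈{9}] only 9 remains possible at r1c1 ⇒ r1c1=9.
Step 38. [r5c9∈{4}] r5c9's peers cover all but 4, so r5c9=4.
Step 39. [r9c6∈{4}] nothing but 4 survives at r9c6. So r9c6=4.
Step 40. [r5c7∈{3}] r5c7 has the single candidate 3 ⇒ r5c7=3.
Step 41. [r8c4∈{2}] nothing but 2 survives at r8c4 ⇒ r8c4=2.
Step 42. [r7c1∈{3}] nothing but 3 survives at r7c1, so r7c1=3.
Step 43. [r7c3∈{2}] r7c3 is down to just 2, so r7c3=2.
Step 44. [r5c6∈{7}] nothing but 7 survives at r5c6. So r5c6=7.
Step 45. [r7c9∈{7}] r7c9's peers cover all but 7 ⇒ r7c9=7.

Answer: 9 2 1 4 5 8 7 6 3 / 6 7 4 3 1 2 5 9 8 / 5 3 8 7 6 9 1 4 2 / 4 6 7 1 2 3 8 5 9 / 1 8 5 6 9 7 3 2 4 / 2 9 3 8 4 5 6 7 1 / 3 4 2 5 8 6 9 1 7 / 7 5 9 2 3 1 4 8 6 / 8 1 6 9 7 4 2 3 5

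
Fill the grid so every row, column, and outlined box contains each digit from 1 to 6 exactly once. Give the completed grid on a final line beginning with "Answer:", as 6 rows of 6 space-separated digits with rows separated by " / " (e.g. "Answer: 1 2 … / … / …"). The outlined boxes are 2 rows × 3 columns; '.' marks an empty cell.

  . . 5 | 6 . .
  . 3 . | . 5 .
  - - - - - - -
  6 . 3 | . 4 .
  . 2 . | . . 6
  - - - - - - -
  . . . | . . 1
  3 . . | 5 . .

Step 1. [r2c3∈{1,2,4,6}] r2c3 is the only open cell in row 2 admitting 6. So r2c3=6.
Step 2. [r4c1∈{1,4,5}] in row 4, 5 fits only at r4c1, so r4c1=5.
Step 3. [r3c2∈{1}] r3c2's peers cover all but 1. So r3c2=1.
Step 4. [r1c2∈{4}] r1c2 is down to just 4, so r1c2=4.
Step 5. [r5c1∈{2,4}] 4 has one home in col 1: r5c1, so r5c1=4.
Step 6. [r2c4∈{1,2,4}] in col 4, 4 fits only at r2c4, so r2c4=4.
Step 7. [r2c6∈{2}] only 2 remains possible at r2c6, so r2c6=2.
Step 8. [r1c5∈{1,3}] in box 2, 1 fits only at r1c5 ⇒ r1c5=1.
Step 9. [r5c3∈{2}] only 2 remains possible at r5c3. So r5c3=2.
Step 10. [r6c2∈{6}] nothing but 6 survives at r6c2, so r6c2=6.
Step 11. [r5c4∈{3}] r5c4's peers cover all but 3. So r5c4=3.
Step 12. [r4c5∈{3}] r4c5 has the single candidate 3, so r4c5=3.
Step 13. [r3c4∈{2}] r3c4 is down to just 2, so r3c4=2.
Step 14. [r3c6∈{5}] only 5 remains possible at r3c6, so r3c6=5.
Step 15. [r6c5∈{2}] r6c5 has the single candidate 2 ⇒ r6c5=2.
Step 16. [r1c6∈{3}] nothing but 3 survives at r1c6, so r1c6=3.
Step 17. [r2c1∈{1}] only 1 remains possible at r2c1, so r2c1=1.
Step 18. [r4c3∈{4}] r4c3 has the single candidate 4. So r4c3=4.
Step 19. [r5c5∈{6}] r5c5's peers cover all but 6 ⇒ r5c5=6.
Step 20. [r4c4∈{1}] only 1 remains possible at r4c4 ⇒ r4c4=1.
Step 21. [r6c3∈{1}] r6c3 has the single candidate 1, so r6c3=1.
Step 22. [r1c1∈{2}] r1c1's peers cover all but 2. So r1c1=2.
Step 23. [r6c6∈{4}] r6c6's peers cover all but 4. So r6c6=4.
Step 24. [r5c2∈{5}] r5c2's peers cover all but 5, so r5c2=5.

Answer: 2 4 5 6 1 3 / 1 3 6 4 5 2 / 6 1 3 2 4 5 / 5 2 4 1 3 6 / 4 5 2 3 6 1 / 3 6 1 5 2 4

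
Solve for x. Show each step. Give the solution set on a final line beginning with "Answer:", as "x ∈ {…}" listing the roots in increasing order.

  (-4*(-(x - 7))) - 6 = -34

Step 1. [(-4*(-(x - 7))) - 6 = -34] the outer -6 inverts by adding 6. So sub: -4*(-(x - 7)) = -28.
Step 2. [-4*(-(x - 7)) = -28] -4 out front; divide by -4 ⇒ div: -(x - 7) = 7.
Step 3. [-(x - 7) = 7] flip signs both sides. So neg: x - 7 = -7.
Step 4. [x - 7 = -7] add 7: x sits inside (… - 7) ⇒ sub: x = 0.

Answer: x ∈ {0}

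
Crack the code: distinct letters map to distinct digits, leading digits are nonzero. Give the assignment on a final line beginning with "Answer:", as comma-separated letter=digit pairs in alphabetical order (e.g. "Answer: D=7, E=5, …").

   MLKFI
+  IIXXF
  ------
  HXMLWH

Step 1. [col 1: I + F ≡ H (mod 10)] several values work for F in column 1 (I + F ≡ H (mod 10), carry-in 0); try F=3, so F=3.
Step 2. [col 1: I + F ≡ H (mod 10)] I=8 is one option consistent with column 1 (I + F ≡ H (mod 10), carry-in 0) — take it ⇒ I=8.
Step 3. [col 1: I + F ≡ H (mod 10)] column 1: given I=8, F=3, carry-in 0, and digits 3,8 already taken and all letters distinct, I+F≡H (mod 10) forces H=1 ⇒ H=1.
Step 4. [col 2: F + X ≡ W (mod 10)] X=6 is one option consistent with column 2 (F + X ≡ W (mod 10), carry-in 1) — take it ⇒ X=6.
Step 5. [col 2: F + X ≡ W (mod 10)] column 2 reads F+X+carry(1)=W with F=3, X=6; with digits 1,3,6,8 already taken and all letters distinct, the only value for W is 0. So W=0.
Step 6. [col 3: K + X ≡ L (mod 10)] column 3 (K + X ≡ L (mod 10), carry-in 1) doesn't pin L yet; pick L=9 and continue, so L=9.
Step 7. [col 3: K + X ≡ L (mod 10)] in column 3 we have K+X≡L with carry-in 1; given X=6, L=9 and digits 0,1,3,6,8,9 already taken and all letters distinct, that pins K to 2, so K=2.
Step 8. [col 4: L + I ≡ M (mod 10)] column 4: given L=9, I=8, carry-in 0, and digits 0,1,2,3,6,8,9 already taken and all letters distinct, L+I≡M (mod 10) forces M=7. So M=7.

Answer: F=3, H=1, I=8, K=2, L=9, M=7, W=0, X=6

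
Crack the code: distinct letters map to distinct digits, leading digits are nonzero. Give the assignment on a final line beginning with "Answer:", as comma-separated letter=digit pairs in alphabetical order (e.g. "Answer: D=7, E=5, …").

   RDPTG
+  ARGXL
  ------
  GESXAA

Step 1. [col 1: G + L ≡ A (mod 10)] column 1 (G + L ≡ A (mod 10), carry-in 0) doesn't pin G yet; pick G=1 and continue, so G=1.
Step 2. [col 1: G + L ≡ A (mod 10)] column 1 (G + L ≡ A (mod 10), carry-in 0) doesn't pin L yet; pick L=3 and continue, so L=3.
Step 3. [col 1: G + L ≡ A (mod 10)] column 1: given G=1, L=3, carry-in 0, and digits 1,3 already taken and all letters distinct, G+L≡A (mod 10) forces A=4, so A=4.
Step 4. [col 2: T + X ≡ A (mod 10)] no forcing yet in column 2 (carry-in 0); T=5 is free and consistent — try it, so T=5.
Step 5. [col 2: T + X ≡ A (mod 10)] column 2 reads T+X+carry(0)=A with T=5, A=4; with digits 1,3,4,5 already taken and all letters distinct, the only value for X is 9. So X=9.
Step 6. [col 3: P + G ≡ X (mod 10)] column 3: given G=1, X=9, carry-in 1, and digits 1,3,4,5,9 already taken and all letters distinct, P+G≡X (mod 10) forces P=7, so P=7.
Step 7. [col 4: D + R ≡ S (mod 10)] column 4 (D + R ≡ S (mod 10), carry-in 0) doesn't pin D yet; pick D=2 and continue ⇒ D=2.
Step 8. [col 4: D + R ≡ S (mod 10)] R=6 is one option consistent with column 4 (D + R ≡ S (mod 10), carry-in 0) — take it. So R=6.
Step 9. [col 4: D + R ≡ S (mod 10)] column 4: given D=2, R=6, carry-in 0, and digits 1,2,3,4,5,6,7,9 already taken and all letters distinct, D+R≡S (mod 10) forces S=8. So S=8.
Step 10. [col 5: R + A ≡ E (mod 10)] column 5: given R=6, A=4, carry-in 0, and digits 1,2,3,4,5,6,7,8,9 already taken and all letters distinct, R+A≡E (mod 10) forces E=0, so E=0.

Answer: A=4, D=2, E=0, G=1, L=3, P=7, R=6, S=8, T=5, X=9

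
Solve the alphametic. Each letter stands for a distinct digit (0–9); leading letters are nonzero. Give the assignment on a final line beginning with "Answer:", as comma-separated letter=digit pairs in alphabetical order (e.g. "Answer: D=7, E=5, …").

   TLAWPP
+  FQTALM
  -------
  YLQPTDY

Step 1. [col 1: P + M ≡ Y (mod 10)] Y=1 is one option consistent with column 1 (P + M ≡ Y (mod 10), carry-in 0) — take it. So Y=1.
Step 2. [col 1: P + M ≡ Y (mod 10)] no forcing yet in column 1 (carry-in 0); P=6 is free and consistent — try it ⇒ P=6.
Step 3. [col 1: P + M ≡ Y (mod 10)] from column 1 (P=6, Y=1, carry-in 0, digits 1,6 already taken and all letters distinct): M must equal 5. So M=5.
Step 4. [col 2: P + L ≡ D (mod 10)] several values work for L in column 2 (P + L ≡ D (mod 10), carry-in 1); try L=0 ⇒ L=0.
Step 5. [col 2: P + L ≡ D (mod 10)] column 2: given P=6, L=0, carry-in 1, and digits 0,1,5,6 already taken and all letters distinct, P+L≡D (mod 10) forces D=7, so D=7.
Step 6. [col 3: W + A ≡ T (mod 10)] column 3 (W + A ≡ T (mod 10), carry-in 0) doesn't pin A yet; pick A=3 and continue, so A=3.
Step 7. [col 3: W + A ≡ T (mod 10)] from column 3 (A=3, carry-in 0, digits 0,1,3,5,6,7 already taken and all letters distinct): W must equal 9. So W=9.
Step 8. [col 3: W + A ≡ T (mod 10)] column 3 reads W+A+carry(0)=T with W=9, A=3; with digits 0,1,3,5,6,7,9 already taken and all letters distinct, the only value for T is 2. So T=2.
Step 9. [col 5: L + Q ≡ Q (mod 10)] Q=4 is one option consistent with column 5 (L + Q ≡ Q (mod 10), carry-in 0) — take it. So Q=4.
Step 10. [col 6: T + F ≡ L (mod 10)] from column 6 (T=2, L=0, carry-in 0, digits 0,1,2,3,4,5,6,7,9 already taken and all letters distinct): F must equal 8 ⇒ F=8.

Answer: A=3, D=7, F=8, L=0, M=5, P=6, Q=4, T=2, W=9, Y=1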